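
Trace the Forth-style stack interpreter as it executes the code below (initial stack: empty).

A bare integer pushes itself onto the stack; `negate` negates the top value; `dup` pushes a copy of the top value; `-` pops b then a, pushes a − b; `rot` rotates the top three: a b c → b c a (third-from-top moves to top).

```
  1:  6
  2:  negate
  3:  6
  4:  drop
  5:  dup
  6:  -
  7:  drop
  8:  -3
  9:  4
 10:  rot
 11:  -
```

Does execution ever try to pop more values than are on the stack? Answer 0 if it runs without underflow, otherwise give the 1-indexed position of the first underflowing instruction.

6       [6]
negate  [-6]
6       [-6, 6]
drop    [-6]
dup     [-6, -6]
-       [0]
drop    []
-3      [-3]
4       [-3, 4]
rot  — needs 3 operands, stack has 2 → underflow

10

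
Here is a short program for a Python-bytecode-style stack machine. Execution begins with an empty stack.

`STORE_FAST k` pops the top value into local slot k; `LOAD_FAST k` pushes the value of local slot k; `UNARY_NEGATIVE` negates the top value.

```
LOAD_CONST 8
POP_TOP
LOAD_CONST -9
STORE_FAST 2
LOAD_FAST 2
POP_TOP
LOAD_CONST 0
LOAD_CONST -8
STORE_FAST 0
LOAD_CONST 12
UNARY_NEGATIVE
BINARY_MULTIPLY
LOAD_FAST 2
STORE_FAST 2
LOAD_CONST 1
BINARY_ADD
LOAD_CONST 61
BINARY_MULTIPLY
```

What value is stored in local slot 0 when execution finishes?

LOAD_CONST 8     8
POP_TOP          (empty)
LOAD_CONST -9    -9
STORE_FAST 2     (empty)
LOAD_FAST 2      -9
POP_TOP          (empty)
LOAD_CONST 0     0
LOAD_CONST -8    0 -8
STORE_FAST 0     0
LOAD_CONST 12    0 12
UNARY_NEGATIVE   0 -12
BINARY_MULTIPLY  0
LOAD_FAST 2      0 -9
STORE_FAST 2     0
LOAD_CONST 1     0 1
BINARY_ADD       1
LOAD_CONST 61    1 61
BINARY_MULTIPLY  61

-8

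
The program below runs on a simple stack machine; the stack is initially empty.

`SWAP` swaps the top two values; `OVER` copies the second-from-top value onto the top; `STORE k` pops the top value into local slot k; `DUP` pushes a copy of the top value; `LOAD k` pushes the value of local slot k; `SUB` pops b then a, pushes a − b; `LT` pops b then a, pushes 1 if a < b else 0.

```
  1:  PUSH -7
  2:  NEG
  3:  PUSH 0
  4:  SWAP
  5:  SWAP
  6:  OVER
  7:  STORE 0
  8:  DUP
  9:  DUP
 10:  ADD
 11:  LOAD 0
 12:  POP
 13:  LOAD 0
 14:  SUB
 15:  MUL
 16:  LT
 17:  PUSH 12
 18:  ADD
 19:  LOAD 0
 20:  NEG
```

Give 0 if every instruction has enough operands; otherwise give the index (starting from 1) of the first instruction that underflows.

0

PUSH -7 → -7
NEG     → 7
PUSH 0  → 7 0
SWAP    → 0 7
SWAP    → 7 0
OVER    → 7 0 7
STORE 0 → 7 0
DUP     → 7 0 0
DUP     → 7 0 0 0
ADD     → 7 0 0
LOAD 0  → 7 0 0 7
POP     → 7 0 0
LOAD 0  → 7 0 0 7
SUB     → 7 0 -7
MUL     → 7 0
LT      → 0
PUSH 12 → 0 12
ADD     → 12
LOAD 0  → 12 7
NEG     → 12 -7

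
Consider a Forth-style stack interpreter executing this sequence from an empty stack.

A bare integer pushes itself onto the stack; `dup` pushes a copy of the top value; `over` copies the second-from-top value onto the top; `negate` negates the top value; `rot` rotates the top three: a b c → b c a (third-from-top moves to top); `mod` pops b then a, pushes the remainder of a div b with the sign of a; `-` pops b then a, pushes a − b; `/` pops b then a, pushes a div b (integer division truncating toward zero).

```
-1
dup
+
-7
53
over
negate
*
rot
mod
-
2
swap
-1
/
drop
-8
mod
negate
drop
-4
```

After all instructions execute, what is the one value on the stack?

-4

-1     -> [-1]
dup    -> [-1, -1]
+      -> [-2]
-7     -> [-2, -7]
53     -> [-2, -7, 53]
over   -> [-2, -7, 53, -7]
negate -> [-2, -7, 53, 7]
*      -> [-2, -7, 371]
rot    -> [-7, 371, -2]
mod    -> [-7, 1]
-      -> [-8]
2      -> [-8, 2]
swap   -> [2, -8]
-1     -> [2, -8, -1]
/      -> [2, 8]
drop   -> [2]
-8     -> [2, -8]
mod    -> [2]
negate -> [-2]
drop   -> []
-4     -> [-4]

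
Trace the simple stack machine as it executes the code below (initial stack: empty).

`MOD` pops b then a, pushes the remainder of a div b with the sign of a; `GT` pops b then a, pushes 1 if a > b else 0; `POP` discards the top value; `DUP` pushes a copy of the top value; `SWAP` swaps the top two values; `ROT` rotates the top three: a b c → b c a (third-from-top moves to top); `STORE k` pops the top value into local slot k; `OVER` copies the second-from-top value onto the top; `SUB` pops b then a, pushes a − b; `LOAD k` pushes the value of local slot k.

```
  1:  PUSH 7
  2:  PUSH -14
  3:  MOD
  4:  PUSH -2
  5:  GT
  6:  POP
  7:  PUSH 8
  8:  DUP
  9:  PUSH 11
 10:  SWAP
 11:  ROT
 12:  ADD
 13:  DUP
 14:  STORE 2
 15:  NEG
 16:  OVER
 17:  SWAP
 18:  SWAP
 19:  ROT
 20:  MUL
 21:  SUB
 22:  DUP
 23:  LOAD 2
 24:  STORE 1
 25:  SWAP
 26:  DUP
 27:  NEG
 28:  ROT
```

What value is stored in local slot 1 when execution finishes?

PUSH 7    [7]
PUSH -14  [7, -14]
MOD       [7]
PUSH -2   [7, -2]
GT        [1]
POP       []
PUSH 8    [8]
DUP       [8, 8]
PUSH 11   [8, 8, 11]
SWAP      [8, 11, 8]
ROT       [11, 8, 8]
ADD       [11, 16]
DUP       [11, 16, 16]
STORE 2   [11, 16]
NEG       [11, -16]
OVER      [11, -16, 11]
SWAP      [11, 11, -16]
SWAP      [11, -16, 11]
ROT       [-16, 11, 11]
MUL       [-16, 121]
SUB       [-137]
DUP       [-137, -137]
LOAD 2    [-137, -137, 16]
STORE 1   [-137, -137]
SWAP      [-137, -137]
DUP       [-137, -137, -137]
NEG       [-137, -137, 137]
ROT       [-137, 137, -137]

16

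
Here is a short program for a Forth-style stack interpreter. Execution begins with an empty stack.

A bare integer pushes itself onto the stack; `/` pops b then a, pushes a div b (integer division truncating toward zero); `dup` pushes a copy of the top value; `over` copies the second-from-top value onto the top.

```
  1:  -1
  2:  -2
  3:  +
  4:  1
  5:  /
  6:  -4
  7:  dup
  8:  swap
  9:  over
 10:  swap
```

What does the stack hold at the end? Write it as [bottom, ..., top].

-1   : [-1]
-2   : [-1, -2]
+    : [-3]
1    : [-3, 1]
/    : [-3]
-4   : [-3, -4]
dup  : [-3, -4, -4]
swap : [-3, -4, -4]
over : [-3, -4, -4, -4]
swap : [-3, -4, -4, -4]

[-3, -4, -4, -4]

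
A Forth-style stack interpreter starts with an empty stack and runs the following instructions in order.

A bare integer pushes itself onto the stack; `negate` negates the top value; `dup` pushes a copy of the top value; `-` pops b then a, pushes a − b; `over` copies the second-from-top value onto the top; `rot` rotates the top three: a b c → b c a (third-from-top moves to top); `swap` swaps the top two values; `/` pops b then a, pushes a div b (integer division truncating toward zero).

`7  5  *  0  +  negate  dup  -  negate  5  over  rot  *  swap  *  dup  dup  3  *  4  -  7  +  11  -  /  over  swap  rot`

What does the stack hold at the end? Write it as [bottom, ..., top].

[0, 0, 0]

7      : 7
5      : 7 5
*      : 35
0      : 35 0
+      : 35
negate : -35
dup    : -35 -35
-      : 0
negate : 0
5      : 0 5
over   : 0 5 0
rot    : 5 0 0
*      : 5 0
swap   : 0 5
*      : 0
dup    : 0 0
dup    : 0 0 0
3      : 0 0 0 3
*      : 0 0 0
4      : 0 0 0 4
-      : 0 0 -4
7      : 0 0 -4 7
+      : 0 0 3
11     : 0 0 3 11
-      : 0 0 -8
/      : 0 0
over   : 0 0 0
swap   : 0 0 0
rot    : 0 0 0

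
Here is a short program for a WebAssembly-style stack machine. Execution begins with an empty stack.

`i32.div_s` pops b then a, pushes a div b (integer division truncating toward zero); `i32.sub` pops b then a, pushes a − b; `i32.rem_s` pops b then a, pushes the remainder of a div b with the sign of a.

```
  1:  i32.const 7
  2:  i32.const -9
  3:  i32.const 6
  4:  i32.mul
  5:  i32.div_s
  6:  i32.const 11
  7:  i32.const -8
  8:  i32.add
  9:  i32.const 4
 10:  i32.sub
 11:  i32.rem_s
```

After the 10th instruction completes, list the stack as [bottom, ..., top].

i32.const 7  → 7
i32.const -9 → 7 -9
i32.const 6  → 7 -9 6
i32.mul      → 7 -54
i32.div_s    → 0
i32.const 11 → 0 11
i32.const -8 → 0 11 -8
i32.add      → 0 3
i32.const 4  → 0 3 4
i32.sub      → 0 -1

[0, -1]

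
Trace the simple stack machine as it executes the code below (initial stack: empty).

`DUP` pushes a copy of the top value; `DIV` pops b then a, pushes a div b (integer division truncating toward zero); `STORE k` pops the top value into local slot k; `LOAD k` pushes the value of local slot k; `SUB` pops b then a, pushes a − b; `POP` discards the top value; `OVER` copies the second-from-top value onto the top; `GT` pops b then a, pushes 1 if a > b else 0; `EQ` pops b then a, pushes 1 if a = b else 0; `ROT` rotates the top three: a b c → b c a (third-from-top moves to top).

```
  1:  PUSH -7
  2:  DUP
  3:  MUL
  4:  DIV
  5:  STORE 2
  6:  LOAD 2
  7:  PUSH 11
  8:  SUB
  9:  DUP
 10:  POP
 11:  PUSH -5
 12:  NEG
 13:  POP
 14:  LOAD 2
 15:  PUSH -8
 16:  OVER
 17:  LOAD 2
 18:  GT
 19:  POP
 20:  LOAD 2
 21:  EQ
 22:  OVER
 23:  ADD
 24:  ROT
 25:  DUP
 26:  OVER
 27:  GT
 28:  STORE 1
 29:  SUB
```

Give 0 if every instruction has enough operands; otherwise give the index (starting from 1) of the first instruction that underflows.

PUSH -7 → -7
DUP     → -7 -7
MUL     → 49
DIV  — needs 2 operands, stack has 1 → underflow

4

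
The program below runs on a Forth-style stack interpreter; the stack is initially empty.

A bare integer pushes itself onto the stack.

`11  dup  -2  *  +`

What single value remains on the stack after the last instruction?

-11

11  -> 11
dup -> 11 11
-2  -> 11 11 -2
*   -> 11 -22
+   -> -11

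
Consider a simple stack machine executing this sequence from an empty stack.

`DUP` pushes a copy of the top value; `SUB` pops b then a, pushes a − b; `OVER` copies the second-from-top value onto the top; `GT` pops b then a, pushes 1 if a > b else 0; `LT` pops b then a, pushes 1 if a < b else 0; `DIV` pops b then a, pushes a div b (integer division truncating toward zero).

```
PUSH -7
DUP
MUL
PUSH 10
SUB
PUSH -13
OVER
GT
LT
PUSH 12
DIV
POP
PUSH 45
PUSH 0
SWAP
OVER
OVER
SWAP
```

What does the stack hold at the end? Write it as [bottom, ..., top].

[0, 45, 45, 0]

PUSH -7  → -7
DUP      → -7 -7
MUL      → 49
PUSH 10  → 49 10
SUB      → 39
PUSH -13 → 39 -13
OVER     → 39 -13 39
GT       → 39 0
LT       → 0
PUSH 12  → 0 12
DIV      → 0
POP      → (empty)
PUSH 45  → 45
PUSH 0   → 45 0
SWAP     → 0 45
OVER     → 0 45 0
OVER     → 0 45 0 45
SWAP     → 0 45 45 0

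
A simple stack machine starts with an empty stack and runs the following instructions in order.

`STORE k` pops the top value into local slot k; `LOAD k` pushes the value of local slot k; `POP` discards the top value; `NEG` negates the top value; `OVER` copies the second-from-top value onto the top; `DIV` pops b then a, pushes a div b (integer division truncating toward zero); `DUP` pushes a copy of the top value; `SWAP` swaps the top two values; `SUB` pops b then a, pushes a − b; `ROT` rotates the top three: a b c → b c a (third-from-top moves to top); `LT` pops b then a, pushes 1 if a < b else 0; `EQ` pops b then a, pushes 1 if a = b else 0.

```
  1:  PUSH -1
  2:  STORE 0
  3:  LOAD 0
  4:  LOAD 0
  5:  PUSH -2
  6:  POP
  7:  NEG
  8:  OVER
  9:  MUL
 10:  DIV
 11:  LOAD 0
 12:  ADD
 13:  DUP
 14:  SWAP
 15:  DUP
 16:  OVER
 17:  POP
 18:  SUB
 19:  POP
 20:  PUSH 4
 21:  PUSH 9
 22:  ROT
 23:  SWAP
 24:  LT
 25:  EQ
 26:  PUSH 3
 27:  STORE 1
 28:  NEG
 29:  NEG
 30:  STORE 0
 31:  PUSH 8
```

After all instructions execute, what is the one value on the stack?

PUSH -1 -> -1
STORE 0 -> (empty)
LOAD 0  -> -1
LOAD 0  -> -1 -1
PUSH -2 -> -1 -1 -2
POP     -> -1 -1
NEG     -> -1 1
OVER    -> -1 1 -1
MUL     -> -1 -1
DIV     -> 1
LOAD 0  -> 1 -1
ADD     -> 0
DUP     -> 0 0
SWAP    -> 0 0
DUP     -> 0 0 0
OVER    -> 0 0 0 0
POP     -> 0 0 0
SUB     -> 0 0
POP     -> 0
PUSH 4  -> 0 4
PUSH 9  -> 0 4 9
ROT     -> 4 9 0
SWAP    -> 4 0 9
LT      -> 4 1
EQ      -> 0
PUSH 3  -> 0 3
STORE 1 -> 0
NEG     -> 0
NEG     -> 0
STORE 0 -> (empty)
PUSH 8  -> 8

8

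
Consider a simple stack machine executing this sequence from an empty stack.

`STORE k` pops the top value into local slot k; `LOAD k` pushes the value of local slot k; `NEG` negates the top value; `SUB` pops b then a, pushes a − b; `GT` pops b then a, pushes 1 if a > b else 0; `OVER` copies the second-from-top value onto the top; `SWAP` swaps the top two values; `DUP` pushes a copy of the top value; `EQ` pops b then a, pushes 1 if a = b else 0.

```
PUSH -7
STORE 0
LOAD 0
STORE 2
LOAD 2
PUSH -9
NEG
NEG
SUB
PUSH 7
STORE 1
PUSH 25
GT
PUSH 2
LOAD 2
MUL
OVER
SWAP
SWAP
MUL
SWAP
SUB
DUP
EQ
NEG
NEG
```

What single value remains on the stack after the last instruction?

1

PUSH -7 -> -7
STORE 0 -> (empty)
LOAD 0  -> -7
STORE 2 -> (empty)
LOAD 2  -> -7
PUSH -9 -> -7 -9
NEG     -> -7 9
NEG     -> -7 -9
SUB     -> 2
PUSH 7  -> 2 7
STORE 1 -> 2
PUSH 25 -> 2 25
GT      -> 0
PUSH 2  -> 0 2
LOAD 2  -> 0 2 -7
MUL     -> 0 -14
OVER    -> 0 -14 0
SWAP    -> 0 0 -14
SWAP    -> 0 -14 0
MUL     -> 0 0
SWAP    -> 0 0
SUB     -> 0
DUP     -> 0 0
EQ      -> 1
NEG     -> -1
NEG     -> 1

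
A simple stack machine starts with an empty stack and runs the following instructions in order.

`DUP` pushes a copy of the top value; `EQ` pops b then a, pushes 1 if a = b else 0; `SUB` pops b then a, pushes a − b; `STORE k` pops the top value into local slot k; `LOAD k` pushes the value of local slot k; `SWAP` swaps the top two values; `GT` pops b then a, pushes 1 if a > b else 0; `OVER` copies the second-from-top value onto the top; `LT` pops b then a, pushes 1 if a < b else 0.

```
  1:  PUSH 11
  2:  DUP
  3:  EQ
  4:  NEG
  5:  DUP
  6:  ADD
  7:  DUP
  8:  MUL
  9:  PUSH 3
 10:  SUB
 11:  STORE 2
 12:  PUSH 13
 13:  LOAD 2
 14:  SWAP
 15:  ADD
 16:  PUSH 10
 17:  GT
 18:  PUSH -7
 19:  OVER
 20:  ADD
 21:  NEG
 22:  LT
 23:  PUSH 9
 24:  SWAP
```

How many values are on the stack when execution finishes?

2

PUSH 11 → [11]
DUP     → [11, 11]
EQ      → [1]
NEG     → [-1]
DUP     → [-1, -1]
ADD     → [-2]
DUP     → [-2, -2]
MUL     → [4]
PUSH 3  → [4, 3]
SUB     → [1]
STORE 2 → []
PUSH 13 → [13]
LOAD 2  → [13, 1]
SWAP    → [1, 13]
ADD     → [14]
PUSH 10 → [14, 10]
GT      → [1]
PUSH -7 → [1, -7]
OVER    → [1, -7, 1]
ADD     → [1, -6]
NEG     → [1, 6]
LT      → [1]
PUSH 9  → [1, 9]
SWAP    → [9, 1]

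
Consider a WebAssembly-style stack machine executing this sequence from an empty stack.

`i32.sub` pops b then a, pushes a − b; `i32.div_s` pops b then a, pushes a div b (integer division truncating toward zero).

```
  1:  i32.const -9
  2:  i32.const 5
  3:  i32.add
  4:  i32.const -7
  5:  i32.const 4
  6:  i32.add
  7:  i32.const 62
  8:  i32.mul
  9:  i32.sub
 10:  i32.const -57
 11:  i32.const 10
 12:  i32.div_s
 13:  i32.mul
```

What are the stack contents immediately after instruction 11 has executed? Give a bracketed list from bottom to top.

i32.const -9  : -9
i32.const 5   : -9 5
i32.add       : -4
i32.const -7  : -4 -7
i32.const 4   : -4 -7 4
i32.add       : -4 -3
i32.const 62  : -4 -3 62
i32.mul       : -4 -186
i32.sub       : 182
i32.const -57 : 182 -57
i32.const 10  : 182 -57 10

[182, -57, 10]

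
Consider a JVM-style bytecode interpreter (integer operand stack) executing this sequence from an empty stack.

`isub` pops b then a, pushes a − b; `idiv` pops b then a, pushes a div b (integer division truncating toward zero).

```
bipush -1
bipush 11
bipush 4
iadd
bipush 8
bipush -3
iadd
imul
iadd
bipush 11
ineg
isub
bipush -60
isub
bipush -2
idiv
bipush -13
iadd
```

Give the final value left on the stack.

-85

bipush -1  → -1
bipush 11  → -1 11
bipush 4   → -1 11 4
iadd       → -1 15
bipush 8   → -1 15 8
bipush -3  → -1 15 8 -3
iadd       → -1 15 5
imul       → -1 75
iadd       → 74
bipush 11  → 74 11
ineg       → 74 -11
isub       → 85
bipush -60 → 85 -60
isub       → 145
bipush -2  → 145 -2
idiv       → -72
bipush -13 → -72 -13
iadd       → -85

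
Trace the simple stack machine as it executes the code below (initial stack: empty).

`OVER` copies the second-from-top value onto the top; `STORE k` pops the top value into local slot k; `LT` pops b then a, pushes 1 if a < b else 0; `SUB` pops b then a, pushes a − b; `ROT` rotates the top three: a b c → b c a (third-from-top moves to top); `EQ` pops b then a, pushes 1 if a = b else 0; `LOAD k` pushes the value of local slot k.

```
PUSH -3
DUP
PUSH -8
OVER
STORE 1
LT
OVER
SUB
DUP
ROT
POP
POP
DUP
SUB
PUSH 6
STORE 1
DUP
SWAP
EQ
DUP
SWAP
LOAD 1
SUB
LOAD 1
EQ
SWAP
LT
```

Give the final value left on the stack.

PUSH -3 -> -3
DUP     -> -3 -3
PUSH -8 -> -3 -3 -8
OVER    -> -3 -3 -8 -3
STORE 1 -> -3 -3 -8
LT      -> -3 0
OVER    -> -3 0 -3
SUB     -> -3 3
DUP     -> -3 3 3
ROT     -> 3 3 -3
POP     -> 3 3
POP     -> 3
DUP     -> 3 3
SUB     -> 0
PUSH 6  -> 0 6
STORE 1 -> 0
DUP     -> 0 0
SWAP    -> 0 0
EQ      -> 1
DUP     -> 1 1
SWAP    -> 1 1
LOAD 1  -> 1 1 6
SUB     -> 1 -5
LOAD 1  -> 1 -5 6
EQ      -> 1 0
SWAP    -> 0 1
LT      -> 1

1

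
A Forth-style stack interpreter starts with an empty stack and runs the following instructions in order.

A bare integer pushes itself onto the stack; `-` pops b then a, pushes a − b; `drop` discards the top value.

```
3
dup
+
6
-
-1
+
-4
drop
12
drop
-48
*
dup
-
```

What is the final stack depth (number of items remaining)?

1

3    : [3]
dup  : [3, 3]
+    : [6]
6    : [6, 6]
-    : [0]
-1   : [0, -1]
+    : [-1]
-4   : [-1, -4]
drop : [-1]
12   : [-1, 12]
drop : [-1]
-48  : [-1, -48]
*    : [48]
dup  : [48, 48]
-    : [0]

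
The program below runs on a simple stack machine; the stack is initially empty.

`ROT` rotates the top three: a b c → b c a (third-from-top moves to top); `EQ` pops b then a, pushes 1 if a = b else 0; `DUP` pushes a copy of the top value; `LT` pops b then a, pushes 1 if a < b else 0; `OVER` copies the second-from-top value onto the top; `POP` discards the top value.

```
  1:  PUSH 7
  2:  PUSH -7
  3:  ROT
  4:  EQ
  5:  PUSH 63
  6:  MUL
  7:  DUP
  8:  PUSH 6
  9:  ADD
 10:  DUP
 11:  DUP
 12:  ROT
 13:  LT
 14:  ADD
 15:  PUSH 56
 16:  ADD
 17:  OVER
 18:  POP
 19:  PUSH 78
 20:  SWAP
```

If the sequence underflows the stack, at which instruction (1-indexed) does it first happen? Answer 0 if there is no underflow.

PUSH 7  → [7]
PUSH -7 → [7, -7]
ROT  — needs 3 operands, stack has 2 → underflow

3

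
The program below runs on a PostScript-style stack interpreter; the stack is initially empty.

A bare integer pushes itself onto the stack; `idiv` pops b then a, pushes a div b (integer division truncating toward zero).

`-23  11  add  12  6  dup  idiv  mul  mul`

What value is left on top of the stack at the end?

-144

-23  → [-23]
11   → [-23, 11]
add  → [-12]
12   → [-12, 12]
6    → [-12, 12, 6]
dup  → [-12, 12, 6, 6]
idiv → [-12, 12, 1]
mul  → [-12, 12]
mul  → [-144]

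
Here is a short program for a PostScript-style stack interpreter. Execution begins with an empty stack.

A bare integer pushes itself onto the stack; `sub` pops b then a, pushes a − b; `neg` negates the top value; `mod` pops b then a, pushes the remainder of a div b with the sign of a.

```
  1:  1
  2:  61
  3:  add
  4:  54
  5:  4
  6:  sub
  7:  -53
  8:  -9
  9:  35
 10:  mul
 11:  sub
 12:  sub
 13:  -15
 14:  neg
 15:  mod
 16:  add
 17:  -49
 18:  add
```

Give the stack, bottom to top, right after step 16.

[60]

1    1
61   1 61
add  62
54   62 54
4    62 54 4
sub  62 50
-53  62 50 -53
-9   62 50 -53 -9
35   62 50 -53 -9 35
mul  62 50 -53 -315
sub  62 50 262
sub  62 -212
-15  62 -212 -15
neg  62 -212 15
mod  62 -2
add  60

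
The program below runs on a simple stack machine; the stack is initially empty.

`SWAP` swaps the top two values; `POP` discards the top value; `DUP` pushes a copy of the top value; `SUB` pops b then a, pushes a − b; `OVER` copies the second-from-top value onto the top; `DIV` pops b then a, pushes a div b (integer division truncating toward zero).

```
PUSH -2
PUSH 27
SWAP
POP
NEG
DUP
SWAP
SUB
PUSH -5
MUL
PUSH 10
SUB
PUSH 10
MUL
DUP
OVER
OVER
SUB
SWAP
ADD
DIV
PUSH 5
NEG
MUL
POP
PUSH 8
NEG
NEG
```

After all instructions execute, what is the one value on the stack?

PUSH -2  [-2]
PUSH 27  [-2, 27]
SWAP     [27, -2]
POP      [27]
NEG      [-27]
DUP      [-27, -27]
SWAP     [-27, -27]
SUB      [0]
PUSH -5  [0, -5]
MUL      [0]
PUSH 10  [0, 10]
SUB      [-10]
PUSH 10  [-10, 10]
MUL      [-100]
DUP      [-100, -100]
OVER     [-100, -100, -100]
OVER     [-100, -100, -100, -100]
SUB      [-100, -100, 0]
SWAP     [-100, 0, -100]
ADD      [-100, -100]
DIV      [1]
PUSH 5   [1, 5]
NEG      [1, -5]
MUL      [-5]
POP      []
PUSH 8   [8]
NEG      [-8]
NEG      [8]

8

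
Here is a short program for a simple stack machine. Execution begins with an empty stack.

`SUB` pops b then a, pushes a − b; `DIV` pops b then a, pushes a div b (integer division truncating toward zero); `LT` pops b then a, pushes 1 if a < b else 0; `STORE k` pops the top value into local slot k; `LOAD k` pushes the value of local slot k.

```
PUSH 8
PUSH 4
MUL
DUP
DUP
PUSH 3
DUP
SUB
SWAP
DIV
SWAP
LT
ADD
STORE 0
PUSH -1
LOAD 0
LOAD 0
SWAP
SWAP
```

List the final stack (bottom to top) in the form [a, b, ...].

[-1, 33, 33]

PUSH 8   8
PUSH 4   8 4
MUL      32
DUP      32 32
DUP      32 32 32
PUSH 3   32 32 32 3
DUP      32 32 32 3 3
SUB      32 32 32 0
SWAP     32 32 0 32
DIV      32 32 0
SWAP     32 0 32
LT       32 1
ADD      33
STORE 0  (empty)
PUSH -1  -1
LOAD 0   -1 33
LOAD 0   -1 33 33
SWAP     -1 33 33
SWAP     -1 33 33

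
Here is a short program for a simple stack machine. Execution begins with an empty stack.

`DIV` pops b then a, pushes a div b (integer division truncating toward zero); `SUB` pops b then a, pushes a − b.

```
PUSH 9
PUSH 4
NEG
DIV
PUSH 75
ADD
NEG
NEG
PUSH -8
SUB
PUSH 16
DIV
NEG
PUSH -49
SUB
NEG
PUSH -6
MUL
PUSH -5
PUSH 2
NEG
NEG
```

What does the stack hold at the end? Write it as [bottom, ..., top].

[264, -5, 2]

PUSH 9   -> [9]
PUSH 4   -> [9, 4]
NEG      -> [9, -4]
DIV      -> [-2]
PUSH 75  -> [-2, 75]
ADD      -> [73]
NEG      -> [-73]
NEG      -> [73]
PUSH -8  -> [73, -8]
SUB      -> [81]
PUSH 16  -> [81, 16]
DIV      -> [5]
NEG      -> [-5]
PUSH -49 -> [-5, -49]
SUB      -> [44]
NEG      -> [-44]
PUSH -6  -> [-44, -6]
MUL      -> [264]
PUSH -5  -> [264, -5]
PUSH 2   -> [264, -5, 2]
NEG      -> [264, -5, -2]
NEG      -> [264, -5, 2]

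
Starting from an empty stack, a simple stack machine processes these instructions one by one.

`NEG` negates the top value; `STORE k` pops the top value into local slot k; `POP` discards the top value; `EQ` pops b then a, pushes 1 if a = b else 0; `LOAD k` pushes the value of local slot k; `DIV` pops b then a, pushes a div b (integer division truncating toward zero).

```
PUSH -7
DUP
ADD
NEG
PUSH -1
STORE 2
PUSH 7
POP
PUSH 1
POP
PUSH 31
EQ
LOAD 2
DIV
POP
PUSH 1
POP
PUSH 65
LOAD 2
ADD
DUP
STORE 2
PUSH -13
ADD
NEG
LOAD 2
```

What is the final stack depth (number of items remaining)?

2

PUSH -7   -7
DUP       -7 -7
ADD       -14
NEG       14
PUSH -1   14 -1
STORE 2   14
PUSH 7    14 7
POP       14
PUSH 1    14 1
POP       14
PUSH 31   14 31
EQ        0
LOAD 2    0 -1
DIV       0
POP       (empty)
PUSH 1    1
POP       (empty)
PUSH 65   65
LOAD 2    65 -1
ADD       64
DUP       64 64
STORE 2   64
PUSH -13  64 -13
ADD       51
NEG       -51
LOAD 2    -51 64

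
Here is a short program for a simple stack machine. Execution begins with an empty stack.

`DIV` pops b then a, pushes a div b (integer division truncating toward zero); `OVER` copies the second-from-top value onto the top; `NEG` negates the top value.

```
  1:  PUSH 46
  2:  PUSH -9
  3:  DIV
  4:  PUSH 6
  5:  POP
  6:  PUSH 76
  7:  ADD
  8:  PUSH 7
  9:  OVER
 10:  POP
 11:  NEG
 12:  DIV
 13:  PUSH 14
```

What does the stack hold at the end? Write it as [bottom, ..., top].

[-10, 14]

PUSH 46  46
PUSH -9  46 -9
DIV      -5
PUSH 6   -5 6
POP      -5
PUSH 76  -5 76
ADD      71
PUSH 7   71 7
OVER     71 7 71
POP      71 7
NEG      71 -7
DIV      -10
PUSH 14  -10 14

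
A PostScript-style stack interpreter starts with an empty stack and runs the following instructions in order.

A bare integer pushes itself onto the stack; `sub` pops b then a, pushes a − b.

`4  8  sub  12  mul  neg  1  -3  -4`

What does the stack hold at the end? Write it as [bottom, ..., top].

4   : [4]
8   : [4, 8]
sub : [-4]
12  : [-4, 12]
mul : [-48]
neg : [48]
1   : [48, 1]
-3  : [48, 1, -3]
-4  : [48, 1, -3, -4]

[48, 1, -3, -4]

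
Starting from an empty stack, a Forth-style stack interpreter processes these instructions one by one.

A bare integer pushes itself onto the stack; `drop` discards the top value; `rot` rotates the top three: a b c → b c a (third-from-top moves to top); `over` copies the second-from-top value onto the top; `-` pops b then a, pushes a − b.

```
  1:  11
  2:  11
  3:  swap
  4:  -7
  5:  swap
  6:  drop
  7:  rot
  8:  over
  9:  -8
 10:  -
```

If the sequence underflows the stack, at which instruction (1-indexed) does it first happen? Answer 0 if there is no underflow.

7

11    [11]
11    [11, 11]
swap  [11, 11]
-7    [11, 11, -7]
swap  [11, -7, 11]
drop  [11, -7]
rot  — needs 3 operands, stack has 2 → underflow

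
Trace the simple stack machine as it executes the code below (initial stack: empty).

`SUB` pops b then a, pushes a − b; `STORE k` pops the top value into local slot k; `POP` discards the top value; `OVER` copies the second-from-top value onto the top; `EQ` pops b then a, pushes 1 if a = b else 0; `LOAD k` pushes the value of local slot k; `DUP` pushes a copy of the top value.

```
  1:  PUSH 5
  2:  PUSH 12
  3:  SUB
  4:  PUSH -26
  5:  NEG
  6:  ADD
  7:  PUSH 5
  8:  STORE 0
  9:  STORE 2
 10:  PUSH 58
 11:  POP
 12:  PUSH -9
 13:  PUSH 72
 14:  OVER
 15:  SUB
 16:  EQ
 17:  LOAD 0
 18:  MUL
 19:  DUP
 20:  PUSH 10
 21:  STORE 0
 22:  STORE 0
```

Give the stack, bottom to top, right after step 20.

[0, 0, 10]

PUSH 5   -> [5]
PUSH 12  -> [5, 12]
SUB      -> [-7]
PUSH -26 -> [-7, -26]
NEG      -> [-7, 26]
ADD      -> [19]
PUSH 5   -> [19, 5]
STORE 0  -> [19]
STORE 2  -> []
PUSH 58  -> [58]
POP      -> []
PUSH -9  -> [-9]
PUSH 72  -> [-9, 72]
OVER     -> [-9, 72, -9]
SUB      -> [-9, 81]
EQ       -> [0]
LOAD 0   -> [0, 5]
MUL      -> [0]
DUP      -> [0, 0]
PUSH 10  -> [0, 0, 10]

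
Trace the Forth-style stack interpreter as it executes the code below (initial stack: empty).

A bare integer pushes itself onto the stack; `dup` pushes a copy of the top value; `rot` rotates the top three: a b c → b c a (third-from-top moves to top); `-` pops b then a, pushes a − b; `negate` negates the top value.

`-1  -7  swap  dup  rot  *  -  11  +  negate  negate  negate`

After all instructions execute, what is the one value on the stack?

-3

-1     : -1
-7     : -1 -7
swap   : -7 -1
dup    : -7 -1 -1
rot    : -1 -1 -7
*      : -1 7
-      : -8
11     : -8 11
+      : 3
negate : -3
negate : 3
negate : -3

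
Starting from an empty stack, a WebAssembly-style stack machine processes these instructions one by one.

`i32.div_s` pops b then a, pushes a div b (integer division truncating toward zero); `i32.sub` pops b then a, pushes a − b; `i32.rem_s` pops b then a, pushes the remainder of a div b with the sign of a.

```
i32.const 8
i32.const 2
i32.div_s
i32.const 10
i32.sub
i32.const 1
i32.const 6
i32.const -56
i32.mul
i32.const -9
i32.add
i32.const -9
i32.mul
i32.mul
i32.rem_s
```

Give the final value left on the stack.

-6

i32.const 8   → 8
i32.const 2   → 8 2
i32.div_s     → 4
i32.const 10  → 4 10
i32.sub       → -6
i32.const 1   → -6 1
i32.const 6   → -6 1 6
i32.const -56 → -6 1 6 -56
i32.mul       → -6 1 -336
i32.const -9  → -6 1 -336 -9
i32.add       → -6 1 -345
i32.const -9  → -6 1 -345 -9
i32.mul       → -6 1 3105
i32.mul       → -6 3105
i32.rem_s     → -6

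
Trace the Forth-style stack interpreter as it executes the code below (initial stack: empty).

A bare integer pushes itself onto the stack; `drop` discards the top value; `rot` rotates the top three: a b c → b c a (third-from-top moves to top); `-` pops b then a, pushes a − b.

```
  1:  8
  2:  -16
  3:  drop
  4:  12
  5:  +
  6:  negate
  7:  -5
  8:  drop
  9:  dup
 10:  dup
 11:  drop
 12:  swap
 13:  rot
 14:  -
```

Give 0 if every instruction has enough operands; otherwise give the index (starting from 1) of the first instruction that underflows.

13

8      → [8]
-16    → [8, -16]
drop   → [8]
12     → [8, 12]
+      → [20]
negate → [-20]
-5     → [-20, -5]
drop   → [-20]
dup    → [-20, -20]
dup    → [-20, -20, -20]
drop   → [-20, -20]
swap   → [-20, -20]
rot  — needs 3 operands, stack has 2 → underflow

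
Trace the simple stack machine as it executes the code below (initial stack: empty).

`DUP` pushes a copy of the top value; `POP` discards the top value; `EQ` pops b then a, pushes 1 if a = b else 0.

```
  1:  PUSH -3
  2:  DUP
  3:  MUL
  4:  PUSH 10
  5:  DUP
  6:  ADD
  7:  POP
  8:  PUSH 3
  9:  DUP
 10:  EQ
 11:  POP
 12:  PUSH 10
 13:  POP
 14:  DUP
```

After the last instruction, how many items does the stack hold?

2

PUSH -3 → -3
DUP     → -3 -3
MUL     → 9
PUSH 10 → 9 10
DUP     → 9 10 10
ADD     → 9 20
POP     → 9
PUSH 3  → 9 3
DUP     → 9 3 3
EQ      → 9 1
POP     → 9
PUSH 10 → 9 10
POP     → 9
DUP     → 9 9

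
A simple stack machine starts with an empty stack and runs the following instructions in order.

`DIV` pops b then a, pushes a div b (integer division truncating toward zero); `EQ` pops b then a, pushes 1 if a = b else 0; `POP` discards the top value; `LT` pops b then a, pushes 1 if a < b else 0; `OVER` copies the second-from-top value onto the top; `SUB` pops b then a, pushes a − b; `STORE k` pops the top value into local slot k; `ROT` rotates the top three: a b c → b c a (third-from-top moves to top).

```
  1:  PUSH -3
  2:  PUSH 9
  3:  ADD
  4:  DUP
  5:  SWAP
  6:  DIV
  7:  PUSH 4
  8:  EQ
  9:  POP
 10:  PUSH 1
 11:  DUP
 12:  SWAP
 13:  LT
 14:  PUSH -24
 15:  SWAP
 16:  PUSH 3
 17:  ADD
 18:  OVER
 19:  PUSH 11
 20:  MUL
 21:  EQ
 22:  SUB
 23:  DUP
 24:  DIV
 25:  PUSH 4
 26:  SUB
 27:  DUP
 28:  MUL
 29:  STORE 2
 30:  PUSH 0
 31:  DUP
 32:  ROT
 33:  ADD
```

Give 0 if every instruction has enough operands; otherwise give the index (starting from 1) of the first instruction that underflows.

PUSH -3  : [-3]
PUSH 9   : [-3, 9]
ADD      : [6]
DUP      : [6, 6]
SWAP     : [6, 6]
DIV      : [1]
PUSH 4   : [1, 4]
EQ       : [0]
POP      : []
PUSH 1   : [1]
DUP      : [1, 1]
SWAP     : [1, 1]
LT       : [0]
PUSH -24 : [0, -24]
SWAP     : [-24, 0]
PUSH 3   : [-24, 0, 3]
ADD      : [-24, 3]
OVER     : [-24, 3, -24]
PUSH 11  : [-24, 3, -24, 11]
MUL      : [-24, 3, -264]
EQ       : [-24, 0]
SUB      : [-24]
DUP      : [-24, -24]
DIV      : [1]
PUSH 4   : [1, 4]
SUB      : [-3]
DUP      : [-3, -3]
MUL      : [9]
STORE 2  : []
PUSH 0   : [0]
DUP      : [0, 0]
ROT  — needs 3 operands, stack has 2 → underflow

32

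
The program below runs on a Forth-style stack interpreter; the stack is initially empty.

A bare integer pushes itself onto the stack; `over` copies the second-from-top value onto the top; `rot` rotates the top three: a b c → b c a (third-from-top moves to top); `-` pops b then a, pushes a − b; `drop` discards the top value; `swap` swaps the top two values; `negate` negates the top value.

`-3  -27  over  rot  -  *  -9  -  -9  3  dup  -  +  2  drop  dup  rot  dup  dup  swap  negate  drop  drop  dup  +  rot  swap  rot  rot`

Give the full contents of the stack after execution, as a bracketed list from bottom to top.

-3     → [-3]
-27    → [-3, -27]
over   → [-3, -27, -3]
rot    → [-27, -3, -3]
-      → [-27, 0]
*      → [0]
-9     → [0, -9]
-      → [9]
-9     → [9, -9]
3      → [9, -9, 3]
dup    → [9, -9, 3, 3]
-      → [9, -9, 0]
+      → [9, -9]
2      → [9, -9, 2]
drop   → [9, -9]
dup    → [9, -9, -9]
rot    → [-9, -9, 9]
dup    → [-9, -9, 9, 9]
dup    → [-9, -9, 9, 9, 9]
swap   → [-9, -9, 9, 9, 9]
negate → [-9, -9, 9, 9, -9]
drop   → [-9, -9, 9, 9]
drop   → [-9, -9, 9]
dup    → [-9, -9, 9, 9]
+      → [-9, -9, 18]
rot    → [-9, 18, -9]
swap   → [-9, -9, 18]
rot    → [-9, 18, -9]
rot    → [18, -9, -9]

[18, -9, -9]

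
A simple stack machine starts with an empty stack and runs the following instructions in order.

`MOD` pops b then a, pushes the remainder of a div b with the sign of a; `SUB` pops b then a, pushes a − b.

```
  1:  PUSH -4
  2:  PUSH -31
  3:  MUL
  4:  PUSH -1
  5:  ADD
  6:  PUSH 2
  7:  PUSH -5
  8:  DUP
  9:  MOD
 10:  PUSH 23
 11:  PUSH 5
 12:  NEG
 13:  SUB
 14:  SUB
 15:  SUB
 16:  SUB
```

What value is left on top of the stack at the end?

93

PUSH -4  -> -4
PUSH -31 -> -4 -31
MUL      -> 124
PUSH -1  -> 124 -1
ADD      -> 123
PUSH 2   -> 123 2
PUSH -5  -> 123 2 -5
DUP      -> 123 2 -5 -5
MOD      -> 123 2 0
PUSH 23  -> 123 2 0 23
PUSH 5   -> 123 2 0 23 5
NEG      -> 123 2 0 23 -5
SUB      -> 123 2 0 28
SUB      -> 123 2 -28
SUB      -> 123 30
SUB      -> 93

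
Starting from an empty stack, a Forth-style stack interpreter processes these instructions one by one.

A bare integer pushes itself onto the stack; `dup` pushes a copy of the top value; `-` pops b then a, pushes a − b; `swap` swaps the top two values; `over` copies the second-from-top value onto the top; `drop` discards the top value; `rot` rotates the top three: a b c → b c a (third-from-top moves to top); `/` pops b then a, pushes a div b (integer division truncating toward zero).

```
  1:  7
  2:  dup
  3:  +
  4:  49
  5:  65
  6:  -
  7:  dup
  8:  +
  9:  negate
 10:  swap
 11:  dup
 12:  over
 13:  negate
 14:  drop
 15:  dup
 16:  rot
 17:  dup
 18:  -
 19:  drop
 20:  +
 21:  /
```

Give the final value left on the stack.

7      → 7
dup    → 7 7
+      → 14
49     → 14 49
65     → 14 49 65
-      → 14 -16
dup    → 14 -16 -16
+      → 14 -32
negate → 14 32
swap   → 32 14
dup    → 32 14 14
over   → 32 14 14 14
negate → 32 14 14 -14
drop   → 32 14 14
dup    → 32 14 14 14
rot    → 32 14 14 14
dup    → 32 14 14 14 14
-      → 32 14 14 0
drop   → 32 14 14
+      → 32 28
/      → 1

1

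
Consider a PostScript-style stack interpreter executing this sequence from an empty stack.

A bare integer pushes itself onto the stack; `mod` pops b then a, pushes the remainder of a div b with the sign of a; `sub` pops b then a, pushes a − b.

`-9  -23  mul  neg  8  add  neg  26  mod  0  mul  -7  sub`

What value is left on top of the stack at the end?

-9   [-9]
-23  [-9, -23]
mul  [207]
neg  [-207]
8    [-207, 8]
add  [-199]
neg  [199]
26   [199, 26]
mod  [17]
0    [17, 0]
mul  [0]
-7   [0, -7]
sub  [7]

7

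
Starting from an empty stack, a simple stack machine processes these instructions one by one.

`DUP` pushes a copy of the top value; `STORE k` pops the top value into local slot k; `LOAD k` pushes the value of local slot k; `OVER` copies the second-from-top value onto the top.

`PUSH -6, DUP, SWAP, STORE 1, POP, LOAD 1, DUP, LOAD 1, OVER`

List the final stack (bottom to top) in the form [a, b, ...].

[-6, -6, -6, -6]

PUSH -6 → -6
DUP     → -6 -6
SWAP    → -6 -6
STORE 1 → -6
POP     → (empty)
LOAD 1  → -6
DUP     → -6 -6
LOAD 1  → -6 -6 -6
OVER    → -6 -6 -6 -6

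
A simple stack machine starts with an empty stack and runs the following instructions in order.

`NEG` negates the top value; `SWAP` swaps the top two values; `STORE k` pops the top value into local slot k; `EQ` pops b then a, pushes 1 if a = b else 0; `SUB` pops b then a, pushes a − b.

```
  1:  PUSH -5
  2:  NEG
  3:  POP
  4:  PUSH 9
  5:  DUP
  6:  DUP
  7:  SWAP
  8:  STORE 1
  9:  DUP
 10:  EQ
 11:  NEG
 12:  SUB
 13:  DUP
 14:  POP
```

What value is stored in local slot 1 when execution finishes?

PUSH -5 : [-5]
NEG     : [5]
POP     : []
PUSH 9  : [9]
DUP     : [9, 9]
DUP     : [9, 9, 9]
SWAP    : [9, 9, 9]
STORE 1 : [9, 9]
DUP     : [9, 9, 9]
EQ      : [9, 1]
NEG     : [9, -1]
SUB     : [10]
DUP     : [10, 10]
POP     : [10]

9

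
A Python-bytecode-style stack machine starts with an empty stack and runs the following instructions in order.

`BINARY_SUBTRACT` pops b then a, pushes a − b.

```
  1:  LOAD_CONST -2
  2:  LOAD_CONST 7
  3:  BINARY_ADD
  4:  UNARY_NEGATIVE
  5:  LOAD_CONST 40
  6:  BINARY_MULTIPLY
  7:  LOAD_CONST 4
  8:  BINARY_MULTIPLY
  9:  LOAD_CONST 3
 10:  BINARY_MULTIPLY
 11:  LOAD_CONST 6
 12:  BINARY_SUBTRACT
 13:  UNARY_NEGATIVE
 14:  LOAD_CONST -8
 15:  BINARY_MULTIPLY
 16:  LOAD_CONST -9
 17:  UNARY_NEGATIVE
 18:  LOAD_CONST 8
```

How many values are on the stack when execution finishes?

LOAD_CONST -2   : -2
LOAD_CONST 7    : -2 7
BINARY_ADD      : 5
UNARY_NEGATIVE  : -5
LOAD_CONST 40   : -5 40
BINARY_MULTIPLY : -200
LOAD_CONST 4    : -200 4
BINARY_MULTIPLY : -800
LOAD_CONST 3    : -800 3
BINARY_MULTIPLY : -2400
LOAD_CONST 6    : -2400 6
BINARY_SUBTRACT : -2406
UNARY_NEGATIVE  : 2406
LOAD_CONST -8   : 2406 -8
BINARY_MULTIPLY : -19248
LOAD_CONST -9   : -19248 -9
UNARY_NEGATIVE  : -19248 9
LOAD_CONST 8    : -19248 9 8

3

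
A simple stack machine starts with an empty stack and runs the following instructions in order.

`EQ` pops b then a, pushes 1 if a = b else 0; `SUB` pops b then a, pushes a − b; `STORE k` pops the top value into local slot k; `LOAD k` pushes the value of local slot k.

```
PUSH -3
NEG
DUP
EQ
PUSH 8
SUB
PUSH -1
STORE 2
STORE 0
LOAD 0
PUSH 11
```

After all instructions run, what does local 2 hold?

-1

PUSH -3  -3
NEG      3
DUP      3 3
EQ       1
PUSH 8   1 8
SUB      -7
PUSH -1  -7 -1
STORE 2  -7
STORE 0  (empty)
LOAD 0   -7
PUSH 11  -7 11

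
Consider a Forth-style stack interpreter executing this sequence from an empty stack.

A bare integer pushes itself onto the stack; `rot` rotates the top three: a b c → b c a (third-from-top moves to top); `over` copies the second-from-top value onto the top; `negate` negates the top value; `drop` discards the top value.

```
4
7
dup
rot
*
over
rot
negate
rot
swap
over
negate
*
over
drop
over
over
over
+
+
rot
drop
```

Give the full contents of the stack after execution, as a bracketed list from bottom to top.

[7, 196, 252]

4       4
7       4 7
dup     4 7 7
rot     7 7 4
*       7 28
over    7 28 7
rot     28 7 7
negate  28 7 -7
rot     7 -7 28
swap    7 28 -7
over    7 28 -7 28
negate  7 28 -7 -28
*       7 28 196
over    7 28 196 28
drop    7 28 196
over    7 28 196 28
over    7 28 196 28 196
over    7 28 196 28 196 28
+       7 28 196 28 224
+       7 28 196 252
rot     7 196 252 28
drop    7 196 252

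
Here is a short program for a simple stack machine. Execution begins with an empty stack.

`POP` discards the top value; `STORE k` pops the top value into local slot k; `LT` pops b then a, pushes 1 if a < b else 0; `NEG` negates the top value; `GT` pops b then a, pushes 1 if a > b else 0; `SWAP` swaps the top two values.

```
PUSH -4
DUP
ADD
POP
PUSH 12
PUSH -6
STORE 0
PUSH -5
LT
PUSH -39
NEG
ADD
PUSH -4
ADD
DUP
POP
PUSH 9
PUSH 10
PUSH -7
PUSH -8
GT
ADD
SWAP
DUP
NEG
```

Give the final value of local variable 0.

PUSH -4   [-4]
DUP       [-4, -4]
ADD       [-8]
POP       []
PUSH 12   [12]
PUSH -6   [12, -6]
STORE 0   [12]
PUSH -5   [12, -5]
LT        [0]
PUSH -39  [0, -39]
NEG       [0, 39]
ADD       [39]
PUSH -4   [39, -4]
ADD       [35]
DUP       [35, 35]
POP       [35]
PUSH 9    [35, 9]
PUSH 10   [35, 9, 10]
PUSH -7   [35, 9, 10, -7]
PUSH -8   [35, 9, 10, -7, -8]
GT        [35, 9, 10, 1]
ADD       [35, 9, 11]
SWAP      [35, 11, 9]
DUP       [35, 11, 9, 9]
NEG       [35, 11, 9, -9]

-6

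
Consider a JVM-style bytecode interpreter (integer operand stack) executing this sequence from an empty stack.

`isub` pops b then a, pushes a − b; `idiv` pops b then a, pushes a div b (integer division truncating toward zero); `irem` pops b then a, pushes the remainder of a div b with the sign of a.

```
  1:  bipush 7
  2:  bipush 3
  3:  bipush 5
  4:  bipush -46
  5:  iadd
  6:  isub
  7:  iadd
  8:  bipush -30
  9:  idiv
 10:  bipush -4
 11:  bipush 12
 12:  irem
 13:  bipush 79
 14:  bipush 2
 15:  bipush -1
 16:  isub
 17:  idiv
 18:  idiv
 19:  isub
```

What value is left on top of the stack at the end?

bipush 7   -> 7
bipush 3   -> 7 3
bipush 5   -> 7 3 5
bipush -46 -> 7 3 5 -46
iadd       -> 7 3 -41
isub       -> 7 44
iadd       -> 51
bipush -30 -> 51 -30
idiv       -> -1
bipush -4  -> -1 -4
bipush 12  -> -1 -4 12
irem       -> -1 -4
bipush 79  -> -1 -4 79
bipush 2   -> -1 -4 79 2
bipush -1  -> -1 -4 79 2 -1
isub       -> -1 -4 79 3
idiv       -> -1 -4 26
idiv       -> -1 0
isub       -> -1

-1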